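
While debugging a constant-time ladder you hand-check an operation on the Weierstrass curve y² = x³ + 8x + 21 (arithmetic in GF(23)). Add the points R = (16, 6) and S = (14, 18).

(6, 3)

(16, 6) + (14, 18). λ = (18 - 6)/(14 - 16) ≡ 12/21 mod 23. 21⁻¹ ≡ 11 (mod 23), so λ ≡ 17.
  x = λ² - 16 - 14 = 289 - 30 ≡ 6; y = λ·(16 - 6) - 6 ≡ 3. → (6, 3)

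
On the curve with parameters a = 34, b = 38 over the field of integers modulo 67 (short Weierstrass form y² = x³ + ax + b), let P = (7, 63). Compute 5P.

Repeated addition: build up to 5P.
2P: tangent at (7, 63): λ = (3·7² + 34)/(2·63) ≡ 47/59. 59⁻¹ ≡ 25 (mod 67), so λ ≡ 47·25 ≡ 36.
  x = λ² - 7 - 7 = 1296 - 14 ≡ 9; y = λ·(7 - 9) - 63 ≡ 66. → (9, 66)
3P: (9, 66) + (7, 63). λ = (63 - 66)/(7 - 9) ≡ 64/65 mod 67. 65⁻¹ ≡ 33 (mod 67), so λ ≡ 35.
  x = λ² - 9 - 7 = 1225 - 16 ≡ 3; y = λ·(9 - 3) - 66 ≡ 10. → (3, 10)
4P: (3, 10) + (7, 63). λ = (63 - 10)/(7 - 3) ≡ 53/4 mod 67. 4⁻¹ ≡ 17 (mod 67), so λ ≡ 30.
  x = λ² - 3 - 7 = 900 - 10 ≡ 19; y = λ·(3 - 19) - 10 ≡ 46. → (19, 46)
5P: (19, 46) + (7, 63). λ = (63 - 46)/(7 - 19) ≡ 17/55 mod 67. 55⁻¹ ≡ 39 (mod 67), so λ ≡ 60.
  x = λ² - 19 - 7 = 3600 - 26 ≡ 23; y = λ·(19 - 23) - 46 ≡ 49. → (23, 49)

(23, 49)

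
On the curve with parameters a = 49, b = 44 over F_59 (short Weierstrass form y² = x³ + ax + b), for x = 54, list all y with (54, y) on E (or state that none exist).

x³ + 49x + 44 = 160154 ≡ 28 (mod 59).
Square roots of 28 mod 59: 21 and 38 (since 21² = 441 ≡ 28).

21, 38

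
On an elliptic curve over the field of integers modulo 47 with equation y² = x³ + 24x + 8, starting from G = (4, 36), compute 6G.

(8, 30)

Repeated addition: build up to 6G.
2G: tangent at (4, 36): λ = (3·4² + 24)/(2·36) ≡ 25/25. 25⁻¹ ≡ 32 (mod 47), so λ ≡ 25·32 ≡ 1.
  x = λ² - 4 - 4 = 1 - 8 ≡ 40; y = λ·(4 - 40) - 36 ≡ 22. → (40, 22)
3G: (40, 22) + (4, 36). λ = (36 - 22)/(4 - 40) ≡ 14/11 mod 47. 11⁻¹ ≡ 30 (mod 47) since 11·30 = 330 ≡ 1, so λ ≡ 44.
  x = λ² - 40 - 4 = 1936 - 44 ≡ 12; y = λ·(40 - 12) - 22 ≡ 35. → (12, 35)
4G: (12, 35) + (4, 36). λ = (36 - 35)/(4 - 12) ≡ 1/39 mod 47. 39⁻¹ ≡ 41 (mod 47), so λ ≡ 41.
  x = λ² - 12 - 4 = 1681 - 16 ≡ 20; y = λ·(12 - 20) - 35 ≡ 13. → (20, 13)
5G: (20, 13) + (4, 36). λ = (36 - 13)/(4 - 20) ≡ 23/31 mod 47. 31⁻¹ ≡ 44 (mod 47), so λ ≡ 25.
  x = λ² - 20 - 4 = 625 - 24 ≡ 37; y = λ·(20 - 37) - 13 ≡ 32. → (37, 32)
6G: (37, 32) + (4, 36). λ = (36 - 32)/(4 - 37) ≡ 4/14 mod 47. 14⁻¹ ≡ 37 (mod 47), so λ ≡ 7.
  x = λ² - 37 - 4 = 49 - 41 ≡ 8; y = λ·(37 - 8) - 32 ≡ 30. → (8, 30)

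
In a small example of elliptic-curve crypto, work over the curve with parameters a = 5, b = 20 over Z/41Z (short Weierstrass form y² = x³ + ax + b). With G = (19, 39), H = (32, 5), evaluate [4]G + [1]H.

(22, 6)

First 4G:
Double-and-add on 4 = (100)₂. Start with G = (19, 39) for the leading 1-bit.
double: tangent at (19, 39): λ = (3·19² + 5)/(2·39) ≡ 22/37. 37⁻¹ ≡ 10 (mod 41) since 37·10 = 370 ≡ 1, so λ ≡ 22·10 ≡ 15.
  x = λ² - 19 - 19 = 225 - 38 ≡ 23; y = λ·(19 - 23) - 39 ≡ 24. → (23, 24)
double: tangent at (23, 24): λ = (3·23² + 5)/(2·24) ≡ 34/7. 7⁻¹ ≡ 6 (mod 41), so λ ≡ 34·6 ≡ 40.
  x = λ² - 23 - 23 = 1600 - 46 ≡ 37; y = λ·(23 - 37) - 24 ≡ 31. → (37, 31)
4G = (37, 31).
Finally 4G + H:
(37, 31) + (32, 5). λ = (5 - 31)/(32 - 37) ≡ 15/36 mod 41. 36⁻¹ ≡ 8 (mod 41), so λ ≡ 38.
  x = λ² - 37 - 32 = 1444 - 69 ≡ 22; y = λ·(37 - 22) - 31 ≡ 6. → (22, 6)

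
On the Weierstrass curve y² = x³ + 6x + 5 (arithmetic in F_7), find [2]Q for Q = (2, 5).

tangent at (2, 5): λ = (3·2² + 6)/(2·5) ≡ 4/3. 3⁻¹ ≡ 5 (mod 7), so λ ≡ 4·5 ≡ 6.
  x = λ² - 2 - 2 = 36 - 4 ≡ 4; y = λ·(2 - 4) - 5 ≡ 4. → (4, 4)

(4, 4)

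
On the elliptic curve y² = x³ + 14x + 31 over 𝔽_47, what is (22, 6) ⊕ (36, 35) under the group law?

(22, 6) + (36, 35). λ = (35 - 6)/(36 - 22) ≡ 29/14 mod 47. 14⁻¹ ≡ 37 (mod 47) since 14·37 = 518 ≡ 1, so λ ≡ 39.
  x = λ² - 22 - 36 = 1521 - 58 ≡ 6; y = λ·(22 - 6) - 6 ≡ 7. → (6, 7)

(6, 7)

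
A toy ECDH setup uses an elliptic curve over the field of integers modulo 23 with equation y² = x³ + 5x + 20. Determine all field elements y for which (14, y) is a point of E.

none

x³ + 5x + 20 = 2834 ≡ 5 (mod 23).
5 is a non-residue mod 23; no y exists.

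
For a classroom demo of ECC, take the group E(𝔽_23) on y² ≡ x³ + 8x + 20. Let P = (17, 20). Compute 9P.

(6, 13)

Repeated addition: build up to 9P.
2P: tangent at (17, 20): λ = (3·17² + 8)/(2·20) ≡ 1/17. 17⁻¹ ≡ 19 (mod 23), so λ ≡ 1·19 ≡ 19.
  x = λ² - 17 - 17 = 361 - 34 ≡ 5; y = λ·(17 - 5) - 20 ≡ 1. → (5, 1)
3P: (5, 1) + (17, 20). λ = (20 - 1)/(17 - 5) ≡ 19/12 mod 23. 12⁻¹ ≡ 2 (mod 23), so λ ≡ 15.
  x = λ² - 5 - 17 = 225 - 22 ≡ 19; y = λ·(5 - 19) - 1 ≡ 19. → (19, 19)
4P: (19, 19) + (17, 20). λ = (20 - 19)/(17 - 19) ≡ 1/21 mod 23. 21⁻¹ ≡ 11 (mod 23), so λ ≡ 11.
  x = λ² - 19 - 17 = 121 - 36 ≡ 16; y = λ·(19 - 16) - 19 ≡ 14. → (16, 14)
5P: (16, 14) + (17, 20). λ = (20 - 14)/(17 - 16) ≡ 6/1 mod 23. 1⁻¹ ≡ 1 (mod 23), so λ ≡ 6.
  x = λ² - 16 - 17 = 36 - 33 ≡ 3; y = λ·(16 - 3) - 14 ≡ 18. → (3, 18)
6P: (3, 18) + (17, 20). λ = (20 - 18)/(17 - 3) ≡ 2/14 mod 23. 14⁻¹ ≡ 5 (mod 23), so λ ≡ 10.
  x = λ² - 3 - 17 = 100 - 20 ≡ 11; y = λ·(3 - 11) - 18 ≡ 17. → (11, 17)
7P: (11, 17) + (17, 20). λ = (20 - 17)/(17 - 11) ≡ 3/6 mod 23. 6⁻¹ ≡ 4 (mod 23), so λ ≡ 12.
  x = λ² - 11 - 17 = 144 - 28 ≡ 1; y = λ·(11 - 1) - 17 ≡ 11. → (1, 11)
8P: (1, 11) + (17, 20). λ = (20 - 11)/(17 - 1) ≡ 9/16 mod 23. 16⁻¹ ≡ 13 (mod 23) since 16·13 = 208 ≡ 1, so λ ≡ 2.
  x = λ² - 1 - 17 = 4 - 18 ≡ 9; y = λ·(1 - 9) - 11 ≡ 19. → (9, 19)
9P: (9, 19) + (17, 20). λ = (20 - 19)/(17 - 9) ≡ 1/8 mod 23. 8⁻¹ ≡ 3 (mod 23) since 8·3 = 24 ≡ 1, so λ ≡ 3.
  x = λ² - 9 - 17 = 9 - 26 ≡ 6; y = λ·(9 - 6) - 19 ≡ 13. → (6, 13)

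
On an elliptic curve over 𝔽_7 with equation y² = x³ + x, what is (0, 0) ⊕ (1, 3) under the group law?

(0, 0) + (1, 3). λ = (3 - 0)/(1 - 0) ≡ 3/1 mod 7. 1⁻¹ ≡ 1 (mod 7), so λ ≡ 3.
  x = λ² - 0 - 1 = 9 - 1 ≡ 1; y = λ·(0 - 1) - 0 ≡ 4. → (1, 4)

(1, 4)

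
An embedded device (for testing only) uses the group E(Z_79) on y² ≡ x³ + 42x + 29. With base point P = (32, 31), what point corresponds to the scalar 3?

(67, 3)

Repeated addition: build up to 3P.
2P: tangent at (32, 31): λ = (3·32² + 42)/(2·31) ≡ 33/62. 62⁻¹ ≡ 65 (mod 79), so λ ≡ 33·65 ≡ 12.
  x = λ² - 32 - 32 = 144 - 64 ≡ 1; y = λ·(32 - 1) - 31 ≡ 25. → (1, 25)
3P: (1, 25) + (32, 31). λ = (31 - 25)/(32 - 1) ≡ 6/31 mod 79. 31⁻¹ ≡ 51 (mod 79) since 31·51 = 1581 ≡ 1, so λ ≡ 69.
  x = λ² - 1 - 32 = 4761 - 33 ≡ 67; y = λ·(1 - 67) - 25 ≡ 3. → (67, 3)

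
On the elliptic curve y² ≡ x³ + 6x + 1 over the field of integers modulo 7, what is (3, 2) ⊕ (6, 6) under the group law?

(6, 1)

(3, 2) + (6, 6). λ = (6 - 2)/(6 - 3) ≡ 4/3 mod 7. 3⁻¹ ≡ 5 (mod 7) since 3·5 = 15 ≡ 1, so λ ≡ 6.
  x = λ² - 3 - 6 = 36 - 9 ≡ 6; y = λ·(3 - 6) - 2 ≡ 1. → (6, 1)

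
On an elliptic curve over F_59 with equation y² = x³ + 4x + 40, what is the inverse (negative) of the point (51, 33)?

(51, 26)

-(51, 33) = (51, -33 mod 59) = (51, 26).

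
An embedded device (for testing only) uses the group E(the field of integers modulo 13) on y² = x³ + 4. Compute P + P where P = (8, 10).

tangent at (8, 10): λ = (3·8² + 0)/(2·10) ≡ 10/7. 7⁻¹ ≡ 2 (mod 13) since 7·2 = 14 ≡ 1, so λ ≡ 10·2 ≡ 7.
  x = λ² - 8 - 8 = 49 - 16 ≡ 7; y = λ·(8 - 7) - 10 ≡ 10. → (7, 10)

(7, 10)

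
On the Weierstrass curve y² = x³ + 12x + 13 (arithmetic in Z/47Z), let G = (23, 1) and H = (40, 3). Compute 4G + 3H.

First 4G:
Repeated addition: build up to 4G.
2G: tangent at (23, 1): λ = (3·23² + 12)/(2·1) ≡ 1/2. 2⁻¹ ≡ 24 (mod 47), so λ ≡ 1·24 ≡ 24.
  x = λ² - 23 - 23 = 576 - 46 ≡ 13; y = λ·(23 - 13) - 1 ≡ 4. → (13, 4)
3G: (13, 4) + (23, 1). λ = (1 - 4)/(23 - 13) ≡ 44/10 mod 47. 10⁻¹ ≡ 33 (mod 47) since 10·33 = 330 ≡ 1, so λ ≡ 42.
  x = λ² - 13 - 23 = 1764 - 36 ≡ 36; y = λ·(13 - 36) - 4 ≡ 17. → (36, 17)
4G: (36, 17) + (23, 1). λ = (1 - 17)/(23 - 36) ≡ 31/34 mod 47. 34⁻¹ ≡ 18 (mod 47) since 34·18 = 612 ≡ 1, so λ ≡ 41.
  x = λ² - 36 - 23 = 1681 - 59 ≡ 24; y = λ·(36 - 24) - 17 ≡ 5. → (24, 5)
4G = (24, 5).
Next 3H:
Repeated addition: build up to 3H.
2H: tangent at (40, 3): λ = (3·40² + 12)/(2·3) ≡ 18/6. 6⁻¹ ≡ 8 (mod 47), so λ ≡ 18·8 ≡ 3.
  x = λ² - 40 - 40 = 9 - 80 ≡ 23; y = λ·(40 - 23) - 3 ≡ 1. → (23, 1)
3H: (23, 1) + (40, 3). λ = (3 - 1)/(40 - 23) ≡ 2/17 mod 47. 17⁻¹ ≡ 36 (mod 47), so λ ≡ 25.
  x = λ² - 23 - 40 = 625 - 63 ≡ 45; y = λ·(23 - 45) - 1 ≡ 13. → (45, 13)
3H = (45, 13).
Finally 4G + 3H:
(24, 5) + (45, 13). λ = (13 - 5)/(45 - 24) ≡ 8/21 mod 47. 21⁻¹ ≡ 9 (mod 47), so λ ≡ 25.
  x = λ² - 24 - 45 = 625 - 69 ≡ 39; y = λ·(24 - 39) - 5 ≡ 43. → (39, 43)

(39, 43)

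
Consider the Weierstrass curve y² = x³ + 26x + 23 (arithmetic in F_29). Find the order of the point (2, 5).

2P: tangent at (2, 5): λ = (3·2² + 26)/(2·5) ≡ 9/10. 10⁻¹ ≡ 3 (mod 29), so λ ≡ 9·3 ≡ 27.
  x = λ² - 2 - 2 = 729 - 4 ≡ 0; y = λ·(2 - 0) - 5 ≡ 20. → (0, 20)
3P: (0, 20) + (2, 5). λ = (5 - 20)/(2 - 0) ≡ 14/2 mod 29. 2⁻¹ ≡ 15 (mod 29), so λ ≡ 7.
  x = λ² - 0 - 2 = 49 - 2 ≡ 18; y = λ·(0 - 18) - 20 ≡ 28. → (18, 28)
4P: (18, 28) + (2, 5). λ = (5 - 28)/(2 - 18) ≡ 6/13 mod 29. 13⁻¹ ≡ 9 (mod 29) since 13·9 = 117 ≡ 1, so λ ≡ 25.
  x = λ² - 18 - 2 = 625 - 20 ≡ 25; y = λ·(18 - 25) - 28 ≡ 0. → (25, 0)
5P: (25, 0) + (2, 5). λ = (5 - 0)/(2 - 25) ≡ 5/6 mod 29. 6⁻¹ ≡ 5 (mod 29), so λ ≡ 25.
  x = λ² - 25 - 2 = 625 - 27 ≡ 18; y = λ·(25 - 18) - 0 ≡ 1. → (18, 1)
6P: (18, 1) + (2, 5). λ = (5 - 1)/(2 - 18) ≡ 4/13 mod 29. 13⁻¹ ≡ 9 (mod 29) since 13·9 = 117 ≡ 1, so λ ≡ 7.
  x = λ² - 18 - 2 = 49 - 20 ≡ 0; y = λ·(18 - 0) - 1 ≡ 9. → (0, 9)
7P: (0, 9) + (2, 5). λ = (5 - 9)/(2 - 0) ≡ 25/2 mod 29. 2⁻¹ ≡ 15 (mod 29), so λ ≡ 27.
  x = λ² - 0 - 2 = 729 - 2 ≡ 2; y = λ·(0 - 2) - 9 ≡ 24. → (2, 24)
8P: (2, 24) + (2, 5): same x and y₁ ≡ -y₂, so the sum is the point at infinity.
8P = the point at infinity, so the order is 8.

8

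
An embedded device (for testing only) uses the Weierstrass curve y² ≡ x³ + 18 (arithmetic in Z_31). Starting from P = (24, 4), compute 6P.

Double-and-add on 6 = (110)₂. Start with P = (24, 4) for the leading 1-bit.
double: tangent at (24, 4): λ = (3·24² + 0)/(2·4) ≡ 23/8. 8⁻¹ ≡ 4 (mod 31) since 8·4 = 32 ≡ 1, so λ ≡ 23·4 ≡ 30.
  x = λ² - 24 - 24 = 900 - 48 ≡ 15; y = λ·(24 - 15) - 4 ≡ 18. → (15, 18)
add P: (15, 18) + (24, 4). λ = (4 - 18)/(24 - 15) ≡ 17/9 mod 31. 9⁻¹ ≡ 7 (mod 31) since 9·7 = 63 ≡ 1, so λ ≡ 26.
  x = λ² - 15 - 24 = 676 - 39 ≡ 17; y = λ·(15 - 17) - 18 ≡ 23. → (17, 23)
double: tangent at (17, 23): λ = (3·17² + 0)/(2·23) ≡ 30/15. 15⁻¹ ≡ 29 (mod 31), so λ ≡ 30·29 ≡ 2.
  x = λ² - 17 - 17 = 4 - 34 ≡ 1; y = λ·(17 - 1) - 23 ≡ 9. → (1, 9)

(1, 9)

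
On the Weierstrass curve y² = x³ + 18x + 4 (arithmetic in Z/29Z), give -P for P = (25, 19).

(25, 10)

-(25, 19) = (25, -19 mod 29) = (25, 10).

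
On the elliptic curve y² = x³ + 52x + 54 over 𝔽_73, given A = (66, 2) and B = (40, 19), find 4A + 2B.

First 4A:
Double-and-add on 4 = (100)₂. Start with A = (66, 2) for the leading 1-bit.
double: tangent at (66, 2): λ = (3·66² + 52)/(2·2) ≡ 53/4. 4⁻¹ ≡ 55 (mod 73) since 4·55 = 220 ≡ 1, so λ ≡ 53·55 ≡ 68.
  x = λ² - 66 - 66 = 4624 - 132 ≡ 39; y = λ·(66 - 39) - 2 ≡ 9. → (39, 9)
double: tangent at (39, 9): λ = (3·39² + 52)/(2·9) ≡ 16/18. 18⁻¹ ≡ 69 (mod 73) since 18·69 = 1242 ≡ 1, so λ ≡ 16·69 ≡ 9.
  x = λ² - 39 - 39 = 81 - 78 ≡ 3; y = λ·(39 - 3) - 9 ≡ 23. → (3, 23)
4A = (3, 23).
Next 2B:
Repeated addition: build up to 2B.
2B: tangent at (40, 19): λ = (3·40² + 52)/(2·19) ≡ 34/38. 38⁻¹ ≡ 25 (mod 73), so λ ≡ 34·25 ≡ 47.
  x = λ² - 40 - 40 = 2209 - 80 ≡ 12; y = λ·(40 - 12) - 19 ≡ 56. → (12, 56)
2B = (12, 56).
Finally 4A + 2B:
(3, 23) + (12, 56). λ = (56 - 23)/(12 - 3) ≡ 33/9 mod 73. 9⁻¹ ≡ 65 (mod 73) since 9·65 = 585 ≡ 1, so λ ≡ 28.
  x = λ² - 3 - 12 = 784 - 15 ≡ 39; y = λ·(3 - 39) - 23 ≡ 64. → (39, 64)

(39, 64)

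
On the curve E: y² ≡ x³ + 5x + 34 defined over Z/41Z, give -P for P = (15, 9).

(15, 32)

-(15, 9) = (15, -9 mod 41) = (15, 32).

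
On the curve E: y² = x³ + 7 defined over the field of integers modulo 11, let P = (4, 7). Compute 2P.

tangent at (4, 7): λ = (3·4² + 0)/(2·7) ≡ 4/3. 3⁻¹ ≡ 4 (mod 11), so λ ≡ 4·4 ≡ 5.
  x = λ² - 4 - 4 = 25 - 8 ≡ 6; y = λ·(4 - 6) - 7 ≡ 5. → (6, 5)

(6, 5)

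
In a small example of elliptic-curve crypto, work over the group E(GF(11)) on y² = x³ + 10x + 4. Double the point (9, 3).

(4, 8)

tangent at (9, 3): λ = (3·9² + 10)/(2·3) ≡ 0/6. 6⁻¹ ≡ 2 (mod 11) since 6·2 = 12 ≡ 1, so λ ≡ 0·2 ≡ 0.
  x = λ² - 9 - 9 = 0 - 18 ≡ 4; y = λ·(9 - 4) - 3 ≡ 8. → (4, 8)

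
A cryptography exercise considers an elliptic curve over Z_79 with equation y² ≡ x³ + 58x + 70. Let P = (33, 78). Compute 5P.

Repeated addition: build up to 5P.
2P: tangent at (33, 78): λ = (3·33² + 58)/(2·78) ≡ 7/77. 77⁻¹ ≡ 39 (mod 79), so λ ≡ 7·39 ≡ 36.
  x = λ² - 33 - 33 = 1296 - 66 ≡ 45; y = λ·(33 - 45) - 78 ≡ 43. → (45, 43)
3P: (45, 43) + (33, 78). λ = (78 - 43)/(33 - 45) ≡ 35/67 mod 79. 67⁻¹ ≡ 46 (mod 79), so λ ≡ 30.
  x = λ² - 45 - 33 = 900 - 78 ≡ 32; y = λ·(45 - 32) - 43 ≡ 31. → (32, 31)
4P: (32, 31) + (33, 78). λ = (78 - 31)/(33 - 32) ≡ 47/1 mod 79. 1⁻¹ ≡ 1 (mod 79) since 1·1 = 1 ≡ 1, so λ ≡ 47.
  x = λ² - 32 - 33 = 2209 - 65 ≡ 11; y = λ·(32 - 11) - 31 ≡ 8. → (11, 8)
5P: (11, 8) + (33, 78). λ = (78 - 8)/(33 - 11) ≡ 70/22 mod 79. 22⁻¹ ≡ 18 (mod 79) since 22·18 = 396 ≡ 1, so λ ≡ 75.
  x = λ² - 11 - 33 = 5625 - 44 ≡ 51; y = λ·(11 - 51) - 8 ≡ 73. → (51, 73)

(51, 73)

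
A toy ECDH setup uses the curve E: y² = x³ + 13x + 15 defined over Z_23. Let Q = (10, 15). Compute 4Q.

(21, 21)

Double-and-add on 4 = (100)₂. Start with Q = (10, 15) for the leading 1-bit.
double: tangent at (10, 15): λ = (3·10² + 13)/(2·15) ≡ 14/7. 7⁻¹ ≡ 10 (mod 23), so λ ≡ 14·10 ≡ 2.
  x = λ² - 10 - 10 = 4 - 20 ≡ 7; y = λ·(10 - 7) - 15 ≡ 14. → (7, 14)
double: tangent at (7, 14): λ = (3·7² + 13)/(2·14) ≡ 22/5. 5⁻¹ ≡ 14 (mod 23), so λ ≡ 22·14 ≡ 9.
  x = λ² - 7 - 7 = 81 - 14 ≡ 21; y = λ·(7 - 21) - 14 ≡ 21. → (21, 21)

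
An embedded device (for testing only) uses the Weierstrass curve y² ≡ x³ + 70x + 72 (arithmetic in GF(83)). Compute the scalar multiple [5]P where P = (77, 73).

(18, 62)

Double-and-add on 5 = (101)₂. Start with P = (77, 73) for the leading 1-bit.
double: tangent at (77, 73): λ = (3·77² + 70)/(2·73) ≡ 12/63. 63⁻¹ ≡ 29 (mod 83) since 63·29 = 1827 ≡ 1, so λ ≡ 12·29 ≡ 16.
  x = λ² - 77 - 77 = 256 - 154 ≡ 19; y = λ·(77 - 19) - 73 ≡ 25. → (19, 25)
double: tangent at (19, 25): λ = (3·19² + 70)/(2·25) ≡ 74/50. 50⁻¹ ≡ 5 (mod 83), so λ ≡ 74·5 ≡ 38.
  x = λ² - 19 - 19 = 1444 - 38 ≡ 78; y = λ·(19 - 78) - 25 ≡ 57. → (78, 57)
add P: (78, 57) + (77, 73). λ = (73 - 57)/(77 - 78) ≡ 16/82 mod 83. 82⁻¹ ≡ 82 (mod 83), so λ ≡ 67.
  x = λ² - 78 - 77 = 4489 - 155 ≡ 18; y = λ·(78 - 18) - 57 ≡ 62. → (18, 62)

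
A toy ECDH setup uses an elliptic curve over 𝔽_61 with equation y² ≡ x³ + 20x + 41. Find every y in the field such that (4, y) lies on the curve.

none

x³ + 20x + 41 = 185 ≡ 2 (mod 61).
2 is a non-residue mod 61; no y exists.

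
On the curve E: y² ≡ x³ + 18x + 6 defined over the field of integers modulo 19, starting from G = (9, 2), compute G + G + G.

(17, 0)

Repeated addition: build up to 3G.
2G: tangent at (9, 2): λ = (3·9² + 18)/(2·2) ≡ 14/4. 4⁻¹ ≡ 5 (mod 19), so λ ≡ 14·5 ≡ 13.
  x = λ² - 9 - 9 = 169 - 18 ≡ 18; y = λ·(9 - 18) - 2 ≡ 14. → (18, 14)
3G: (18, 14) + (9, 2). λ = (2 - 14)/(9 - 18) ≡ 7/10 mod 19. 10⁻¹ ≡ 2 (mod 19), so λ ≡ 14.
  x = λ² - 18 - 9 = 196 - 27 ≡ 17; y = λ·(18 - 17) - 14 ≡ 0. → (17, 0)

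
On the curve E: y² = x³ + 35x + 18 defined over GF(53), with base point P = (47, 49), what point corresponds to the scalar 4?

Repeated addition: build up to 4P.
2P: tangent at (47, 49): λ = (3·47² + 35)/(2·49) ≡ 37/45. 45⁻¹ ≡ 33 (mod 53), so λ ≡ 37·33 ≡ 2.
  x = λ² - 47 - 47 = 4 - 94 ≡ 16; y = λ·(47 - 16) - 49 ≡ 13. → (16, 13)
3P: (16, 13) + (47, 49). λ = (49 - 13)/(47 - 16) ≡ 36/31 mod 53. 31⁻¹ ≡ 12 (mod 53) since 31·12 = 372 ≡ 1, so λ ≡ 8.
  x = λ² - 16 - 47 = 64 - 63 ≡ 1; y = λ·(16 - 1) - 13 ≡ 1. → (1, 1)
4P: (1, 1) + (47, 49). λ = (49 - 1)/(47 - 1) ≡ 48/46 mod 53. 46⁻¹ ≡ 15 (mod 53), so λ ≡ 31.
  x = λ² - 1 - 47 = 961 - 48 ≡ 12; y = λ·(1 - 12) - 1 ≡ 29. → (12, 29)

(12, 29)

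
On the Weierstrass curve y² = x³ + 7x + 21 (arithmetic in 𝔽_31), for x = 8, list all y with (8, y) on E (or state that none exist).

0

x³ + 7x + 21 = 589 ≡ 0 (mod 31).
Only y = 0 satisfies y² ≡ 0.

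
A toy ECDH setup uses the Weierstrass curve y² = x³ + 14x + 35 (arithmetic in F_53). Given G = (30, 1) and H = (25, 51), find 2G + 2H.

(41, 43)

First 2G:
Repeated addition: build up to 2G.
2G: tangent at (30, 1): λ = (3·30² + 14)/(2·1) ≡ 11/2. 2⁻¹ ≡ 27 (mod 53) since 2·27 = 54 ≡ 1, so λ ≡ 11·27 ≡ 32.
  x = λ² - 30 - 30 = 1024 - 60 ≡ 10; y = λ·(30 - 10) - 1 ≡ 3. → (10, 3)
2G = (10, 3).
Next 2H:
Repeated addition: build up to 2H.
2H: tangent at (25, 51): λ = (3·25² + 14)/(2·51) ≡ 34/49. 49⁻¹ ≡ 13 (mod 53) since 49·13 = 637 ≡ 1, so λ ≡ 34·13 ≡ 18.
  x = λ² - 25 - 25 = 324 - 50 ≡ 9; y = λ·(25 - 9) - 51 ≡ 25. → (9, 25)
2H = (9, 25).
Finally 2G + 2H:
(10, 3) + (9, 25). λ = (25 - 3)/(9 - 10) ≡ 22/52 mod 53. 52⁻¹ ≡ 52 (mod 53), so λ ≡ 31.
  x = λ² - 10 - 9 = 961 - 19 ≡ 41; y = λ·(10 - 41) - 3 ≡ 43. → (41, 43)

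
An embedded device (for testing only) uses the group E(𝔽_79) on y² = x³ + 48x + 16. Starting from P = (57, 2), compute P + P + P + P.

(46, 40)

Repeated addition: build up to 4P.
2P: tangent at (57, 2): λ = (3·57² + 48)/(2·2) ≡ 78/4. 4⁻¹ ≡ 20 (mod 79), so λ ≡ 78·20 ≡ 59.
  x = λ² - 57 - 57 = 3481 - 114 ≡ 49; y = λ·(57 - 49) - 2 ≡ 75. → (49, 75)
3P: (49, 75) + (57, 2). λ = (2 - 75)/(57 - 49) ≡ 6/8 mod 79. 8⁻¹ ≡ 10 (mod 79), so λ ≡ 60.
  x = λ² - 49 - 57 = 3600 - 106 ≡ 18; y = λ·(49 - 18) - 75 ≡ 47. → (18, 47)
4P: (18, 47) + (57, 2). λ = (2 - 47)/(57 - 18) ≡ 34/39 mod 79. 39⁻¹ ≡ 77 (mod 79), so λ ≡ 11.
  x = λ² - 18 - 57 = 121 - 75 ≡ 46; y = λ·(18 - 46) - 47 ≡ 40. → (46, 40)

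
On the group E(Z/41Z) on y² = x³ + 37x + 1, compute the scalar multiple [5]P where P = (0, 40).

Repeated addition: build up to 5P.
2P: tangent at (0, 40): λ = (3·0² + 37)/(2·40) ≡ 37/39. 39⁻¹ ≡ 20 (mod 41), so λ ≡ 37·20 ≡ 2.
  x = λ² - 0 - 0 = 4 - 0 ≡ 4; y = λ·(0 - 4) - 40 ≡ 34. → (4, 34)
3P: (4, 34) + (0, 40). λ = (40 - 34)/(0 - 4) ≡ 6/37 mod 41. 37⁻¹ ≡ 10 (mod 41) since 37·10 = 370 ≡ 1, so λ ≡ 19.
  x = λ² - 4 - 0 = 361 - 4 ≡ 29; y = λ·(4 - 29) - 34 ≡ 24. → (29, 24)
4P: (29, 24) + (0, 40). λ = (40 - 24)/(0 - 29) ≡ 16/12 mod 41. 12⁻¹ ≡ 24 (mod 41) since 12·24 = 288 ≡ 1, so λ ≡ 15.
  x = λ² - 29 - 0 = 225 - 29 ≡ 32; y = λ·(29 - 32) - 24 ≡ 13. → (32, 13)
5P: (32, 13) + (0, 40). λ = (40 - 13)/(0 - 32) ≡ 27/9 mod 41. 9⁻¹ ≡ 32 (mod 41), so λ ≡ 3.
  x = λ² - 32 - 0 = 9 - 32 ≡ 18; y = λ·(32 - 18) - 13 ≡ 29. → (18, 29)

(18, 29)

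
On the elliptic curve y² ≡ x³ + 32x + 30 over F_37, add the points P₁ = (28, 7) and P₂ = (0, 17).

(18, 0)

(28, 7) + (0, 17). λ = (17 - 7)/(0 - 28) ≡ 10/9 mod 37. 9⁻¹ ≡ 33 (mod 37), so λ ≡ 34.
  x = λ² - 28 - 0 = 1156 - 28 ≡ 18; y = λ·(28 - 18) - 7 ≡ 0. → (18, 0)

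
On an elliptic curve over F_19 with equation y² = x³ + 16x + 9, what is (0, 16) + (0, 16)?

(5, 10)

tangent at (0, 16): λ = (3·0² + 16)/(2·16) ≡ 16/13. 13⁻¹ ≡ 3 (mod 19) since 13·3 = 39 ≡ 1, so λ ≡ 16·3 ≡ 10.
  x = λ² - 0 - 0 = 100 - 0 ≡ 5; y = λ·(0 - 5) - 16 ≡ 10. → (5, 10)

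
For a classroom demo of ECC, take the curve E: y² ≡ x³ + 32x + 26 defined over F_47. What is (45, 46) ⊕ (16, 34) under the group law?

(45, 46) + (16, 34). λ = (34 - 46)/(16 - 45) ≡ 35/18 mod 47. 18⁻¹ ≡ 34 (mod 47), so λ ≡ 15.
  x = λ² - 45 - 16 = 225 - 61 ≡ 23; y = λ·(45 - 23) - 46 ≡ 2. → (23, 2)

(23, 2)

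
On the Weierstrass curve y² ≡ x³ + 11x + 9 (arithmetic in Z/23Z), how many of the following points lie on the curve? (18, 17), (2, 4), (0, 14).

(18, 17): 17² ≡ 13, rhs ≡ 13 → on.
(2, 4): 4² ≡ 16, rhs ≡ 16 → on.
(0, 14): 14² ≡ 12, rhs ≡ 9 → off.

2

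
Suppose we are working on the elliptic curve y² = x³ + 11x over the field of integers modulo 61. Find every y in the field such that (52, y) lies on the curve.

x³ + 11x + 0 = 141180 ≡ 26 (mod 61).
26 is a non-residue mod 61; no y exists.

none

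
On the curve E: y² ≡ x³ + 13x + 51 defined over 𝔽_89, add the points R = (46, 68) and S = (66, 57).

(2, 68)

(46, 68) + (66, 57). λ = (57 - 68)/(66 - 46) ≡ 78/20 mod 89. 20⁻¹ ≡ 49 (mod 89), so λ ≡ 84.
  x = λ² - 46 - 66 = 7056 - 112 ≡ 2; y = λ·(46 - 2) - 68 ≡ 68. → (2, 68)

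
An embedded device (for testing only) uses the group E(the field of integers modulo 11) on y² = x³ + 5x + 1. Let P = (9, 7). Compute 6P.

(0, 10)

Double-and-add on 6 = (110)₂. Start with P = (9, 7) for the leading 1-bit.
double: tangent at (9, 7): λ = (3·9² + 5)/(2·7) ≡ 6/3. 3⁻¹ ≡ 4 (mod 11) since 3·4 = 12 ≡ 1, so λ ≡ 6·4 ≡ 2.
  x = λ² - 9 - 9 = 4 - 18 ≡ 8; y = λ·(9 - 8) - 7 ≡ 6. → (8, 6)
add P: (8, 6) + (9, 7). λ = (7 - 6)/(9 - 8) ≡ 1/1 mod 11. 1⁻¹ ≡ 1 (mod 11) since 1·1 = 1 ≡ 1, so λ ≡ 1.
  x = λ² - 8 - 9 = 1 - 17 ≡ 6; y = λ·(8 - 6) - 6 ≡ 7. → (6, 7)
double: tangent at (6, 7): λ = (3·6² + 5)/(2·7) ≡ 3/3. 3⁻¹ ≡ 4 (mod 11), so λ ≡ 3·4 ≡ 1.
  x = λ² - 6 - 6 = 1 - 12 ≡ 0; y = λ·(6 - 0) - 7 ≡ 10. → (0, 10)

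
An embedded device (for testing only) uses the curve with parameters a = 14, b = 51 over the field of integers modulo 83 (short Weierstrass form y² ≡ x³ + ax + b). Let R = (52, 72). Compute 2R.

(10, 64)

tangent at (52, 72): λ = (3·52² + 14)/(2·72) ≡ 75/61. 61⁻¹ ≡ 49 (mod 83), so λ ≡ 75·49 ≡ 23.
  x = λ² - 52 - 52 = 529 - 104 ≡ 10; y = λ·(52 - 10) - 72 ≡ 64. → (10, 64)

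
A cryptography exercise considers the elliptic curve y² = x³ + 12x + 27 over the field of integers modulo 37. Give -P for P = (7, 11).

(7, 26)

-(7, 11) = (7, -11 mod 37) = (7, 26).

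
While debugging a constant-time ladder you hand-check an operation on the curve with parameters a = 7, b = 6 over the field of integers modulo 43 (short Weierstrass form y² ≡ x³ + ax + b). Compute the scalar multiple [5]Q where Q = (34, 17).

Repeated addition: build up to 5Q.
2Q: tangent at (34, 17): λ = (3·34² + 7)/(2·17) ≡ 35/34. 34⁻¹ ≡ 19 (mod 43), so λ ≡ 35·19 ≡ 20.
  x = λ² - 34 - 34 = 400 - 68 ≡ 31; y = λ·(34 - 31) - 17 ≡ 0. → (31, 0)
3Q: (31, 0) + (34, 17). λ = (17 - 0)/(34 - 31) ≡ 17/3 mod 43. 3⁻¹ ≡ 29 (mod 43), so λ ≡ 20.
  x = λ² - 31 - 34 = 400 - 65 ≡ 34; y = λ·(31 - 34) - 0 ≡ 26. → (34, 26)
4Q: (34, 26) + (34, 17): same x and y₁ ≡ -y₂, so the sum is O.
5Q: O + (34, 17) = (34, 17) (identity).

(34, 17)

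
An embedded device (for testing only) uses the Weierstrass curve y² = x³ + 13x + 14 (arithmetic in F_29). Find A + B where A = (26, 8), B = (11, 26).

(26, 8) + (11, 26). λ = (26 - 8)/(11 - 26) ≡ 18/14 mod 29. 14⁻¹ ≡ 27 (mod 29) since 14·27 = 378 ≡ 1, so λ ≡ 22.
  x = λ² - 26 - 11 = 484 - 37 ≡ 12; y = λ·(26 - 12) - 8 ≡ 10. → (12, 10)

(12, 10)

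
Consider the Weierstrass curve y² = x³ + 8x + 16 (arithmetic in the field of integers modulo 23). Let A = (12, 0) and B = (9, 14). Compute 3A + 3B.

First 3A:
Repeated addition: build up to 3A.
2A: (12, 0) + (12, 0): same x and y₁ ≡ -y₂, so the sum is ∞.
3A: ∞ + (12, 0) = (12, 0) (identity).
3A = (12, 0).
Next 3B:
Repeated addition: build up to 3B.
2B: tangent at (9, 14): λ = (3·9² + 8)/(2·14) ≡ 21/5. 5⁻¹ ≡ 14 (mod 23) since 5·14 = 70 ≡ 1, so λ ≡ 21·14 ≡ 18.
  x = λ² - 9 - 9 = 324 - 18 ≡ 7; y = λ·(9 - 7) - 14 ≡ 22. → (7, 22)
3B: (7, 22) + (9, 14). λ = (14 - 22)/(9 - 7) ≡ 15/2 mod 23. 2⁻¹ ≡ 12 (mod 23), so λ ≡ 19.
  x = λ² - 7 - 9 = 361 - 16 ≡ 0; y = λ·(7 - 0) - 22 ≡ 19. → (0, 19)
3B = (0, 19).
Finally 3A + 3B:
(12, 0) + (0, 19). λ = (19 - 0)/(0 - 12) ≡ 19/11 mod 23. 11⁻¹ ≡ 21 (mod 23), so λ ≡ 8.
  x = λ² - 12 - 0 = 64 - 12 ≡ 6; y = λ·(12 - 6) - 0 ≡ 2. → (6, 2)

(6, 2)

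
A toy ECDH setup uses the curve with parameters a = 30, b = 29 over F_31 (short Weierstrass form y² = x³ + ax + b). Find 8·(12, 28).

(15, 17)

Write Q = (12, 28).
Repeated addition: build up to 8Q.
2Q: tangent at (12, 28): λ = (3·12² + 30)/(2·28) ≡ 28/25. 25⁻¹ ≡ 5 (mod 31), so λ ≡ 28·5 ≡ 16.
  x = λ² - 12 - 12 = 256 - 24 ≡ 15; y = λ·(12 - 15) - 28 ≡ 17. → (15, 17)
3Q: (15, 17) + (12, 28). λ = (28 - 17)/(12 - 15) ≡ 11/28 mod 31. 28⁻¹ ≡ 10 (mod 31), so λ ≡ 17.
  x = λ² - 15 - 12 = 289 - 27 ≡ 14; y = λ·(15 - 14) - 17 ≡ 0. → (14, 0)
4Q: (14, 0) + (12, 28). λ = (28 - 0)/(12 - 14) ≡ 28/29 mod 31. 29⁻¹ ≡ 15 (mod 31), so λ ≡ 17.
  x = λ² - 14 - 12 = 289 - 26 ≡ 15; y = λ·(14 - 15) - 0 ≡ 14. → (15, 14)
5Q: (15, 14) + (12, 28). λ = (28 - 14)/(12 - 15) ≡ 14/28 mod 31. 28⁻¹ ≡ 10 (mod 31) since 28·10 = 280 ≡ 1, so λ ≡ 16.
  x = λ² - 15 - 12 = 256 - 27 ≡ 12; y = λ·(15 - 12) - 14 ≡ 3. → (12, 3)
6Q: (12, 3) + (12, 28): same x and y₁ ≡ -y₂, so the sum is O.
7Q: O + (12, 28) = (12, 28) (identity).
8Q: tangent at (12, 28): λ = (3·12² + 30)/(2·28) ≡ 28/25. 25⁻¹ ≡ 5 (mod 31) since 25·5 = 125 ≡ 1, so λ ≡ 28·5 ≡ 16.
  x = λ² - 12 - 12 = 256 - 24 ≡ 15; y = λ·(12 - 15) - 28 ≡ 17. → (15, 17)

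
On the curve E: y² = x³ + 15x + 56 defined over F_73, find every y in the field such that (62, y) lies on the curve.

x³ + 15x + 56 = 239314 ≡ 20 (mod 73).
20 is a non-residue mod 73; no y exists.

none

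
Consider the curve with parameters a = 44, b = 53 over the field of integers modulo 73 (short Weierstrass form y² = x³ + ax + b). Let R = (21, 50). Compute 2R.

(69, 18)

tangent at (21, 50): λ = (3·21² + 44)/(2·50) ≡ 53/27. 27⁻¹ ≡ 46 (mod 73), so λ ≡ 53·46 ≡ 29.
  x = λ² - 21 - 21 = 841 - 42 ≡ 69; y = λ·(21 - 69) - 50 ≡ 18. → (69, 18)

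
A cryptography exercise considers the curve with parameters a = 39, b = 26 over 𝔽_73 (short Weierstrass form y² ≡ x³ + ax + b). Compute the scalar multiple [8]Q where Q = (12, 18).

Double-and-add on 8 = (1000)₂. Start with Q = (12, 18) for the leading 1-bit.
double: tangent at (12, 18): λ = (3·12² + 39)/(2·18) ≡ 33/36. 36⁻¹ ≡ 71 (mod 73), so λ ≡ 33·71 ≡ 7.
  x = λ² - 12 - 12 = 49 - 24 ≡ 25; y = λ·(12 - 25) - 18 ≡ 37. → (25, 37)
double: tangent at (25, 37): λ = (3·25² + 39)/(2·37) ≡ 16/1. 1⁻¹ ≡ 1 (mod 73) since 1·1 = 1 ≡ 1, so λ ≡ 16·1 ≡ 16.
  x = λ² - 25 - 25 = 256 - 50 ≡ 60; y = λ·(25 - 60) - 37 ≡ 60. → (60, 60)
double: tangent at (60, 60): λ = (3·60² + 39)/(2·60) ≡ 35/47. 47⁻¹ ≡ 14 (mod 73) since 47·14 = 658 ≡ 1, so λ ≡ 35·14 ≡ 52.
  x = λ² - 60 - 60 = 2704 - 120 ≡ 29; y = λ·(60 - 29) - 60 ≡ 19. → (29, 19)

(29, 19)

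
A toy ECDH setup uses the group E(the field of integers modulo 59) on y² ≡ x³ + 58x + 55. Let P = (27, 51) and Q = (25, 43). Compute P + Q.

(23, 24)

(27, 51) + (25, 43). λ = (43 - 51)/(25 - 27) ≡ 51/57 mod 59. 57⁻¹ ≡ 29 (mod 59), so λ ≡ 4.
  x = λ² - 27 - 25 = 16 - 52 ≡ 23; y = λ·(27 - 23) - 51 ≡ 24. → (23, 24)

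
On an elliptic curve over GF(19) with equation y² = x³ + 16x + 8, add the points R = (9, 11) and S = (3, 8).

(12, 16)

(9, 11) + (3, 8). λ = (8 - 11)/(3 - 9) ≡ 16/13 mod 19. 13⁻¹ ≡ 3 (mod 19), so λ ≡ 10.
  x = λ² - 9 - 3 = 100 - 12 ≡ 12; y = λ·(9 - 12) - 11 ≡ 16. → (12, 16)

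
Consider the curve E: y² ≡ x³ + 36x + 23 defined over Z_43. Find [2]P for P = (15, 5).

(17, 42)

tangent at (15, 5): λ = (3·15² + 36)/(2·5) ≡ 23/10. 10⁻¹ ≡ 13 (mod 43) since 10·13 = 130 ≡ 1, so λ ≡ 23·13 ≡ 41.
  x = λ² - 15 - 15 = 1681 - 30 ≡ 17; y = λ·(15 - 17) - 5 ≡ 42. → (17, 42)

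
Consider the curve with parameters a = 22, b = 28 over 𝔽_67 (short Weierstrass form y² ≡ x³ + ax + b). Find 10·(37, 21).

Write Q = (37, 21).
Repeated addition: build up to 10Q.
2Q: tangent at (37, 21): λ = (3·37² + 22)/(2·21) ≡ 42/42. 42⁻¹ ≡ 8 (mod 67) since 42·8 = 336 ≡ 1, so λ ≡ 42·8 ≡ 1.
  x = λ² - 37 - 37 = 1 - 74 ≡ 61; y = λ·(37 - 61) - 21 ≡ 22. → (61, 22)
3Q: (61, 22) + (37, 21). λ = (21 - 22)/(37 - 61) ≡ 66/43 mod 67. 43⁻¹ ≡ 53 (mod 67) since 43·53 = 2279 ≡ 1, so λ ≡ 14.
  x = λ² - 61 - 37 = 196 - 98 ≡ 31; y = λ·(61 - 31) - 22 ≡ 63. → (31, 63)
4Q: (31, 63) + (37, 21). λ = (21 - 63)/(37 - 31) ≡ 25/6 mod 67. 6⁻¹ ≡ 56 (mod 67), so λ ≡ 60.
  x = λ² - 31 - 37 = 3600 - 68 ≡ 48; y = λ·(31 - 48) - 63 ≡ 56. → (48, 56)
5Q: (48, 56) + (37, 21). λ = (21 - 56)/(37 - 48) ≡ 32/56 mod 67. 56⁻¹ ≡ 6 (mod 67), so λ ≡ 58.
  x = λ² - 48 - 37 = 3364 - 85 ≡ 63; y = λ·(48 - 63) - 56 ≡ 12. → (63, 12)
6Q: (63, 12) + (37, 21). λ = (21 - 12)/(37 - 63) ≡ 9/41 mod 67. 41⁻¹ ≡ 18 (mod 67), so λ ≡ 28.
  x = λ² - 63 - 37 = 784 - 100 ≡ 14; y = λ·(63 - 14) - 12 ≡ 20. → (14, 20)
7Q: (14, 20) + (37, 21). λ = (21 - 20)/(37 - 14) ≡ 1/23 mod 67. 23⁻¹ ≡ 35 (mod 67) since 23·35 = 805 ≡ 1, so λ ≡ 35.
  x = λ² - 14 - 37 = 1225 - 51 ≡ 35; y = λ·(14 - 35) - 20 ≡ 49. → (35, 49)
8Q: (35, 49) + (37, 21). λ = (21 - 49)/(37 - 35) ≡ 39/2 mod 67. 2⁻¹ ≡ 34 (mod 67), so λ ≡ 53.
  x = λ² - 35 - 37 = 2809 - 72 ≡ 57; y = λ·(35 - 57) - 49 ≡ 58. → (57, 58)
9Q: (57, 58) + (37, 21). λ = (21 - 58)/(37 - 57) ≡ 30/47 mod 67. 47⁻¹ ≡ 10 (mod 67), so λ ≡ 32.
  x = λ² - 57 - 37 = 1024 - 94 ≡ 59; y = λ·(57 - 59) - 58 ≡ 12. → (59, 12)
10Q: (59, 12) + (37, 21). λ = (21 - 12)/(37 - 59) ≡ 9/45 mod 67. 45⁻¹ ≡ 3 (mod 67), so λ ≡ 27.
  x = λ² - 59 - 37 = 729 - 96 ≡ 30; y = λ·(59 - 30) - 12 ≡ 34. → (30, 34)

(30, 34)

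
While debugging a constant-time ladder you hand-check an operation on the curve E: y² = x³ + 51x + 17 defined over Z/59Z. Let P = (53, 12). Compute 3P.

Repeated addition: build up to 3P.
2P: tangent at (53, 12): λ = (3·53² + 51)/(2·12) ≡ 41/24. 24⁻¹ ≡ 32 (mod 59), so λ ≡ 41·32 ≡ 14.
  x = λ² - 53 - 53 = 196 - 106 ≡ 31; y = λ·(53 - 31) - 12 ≡ 1. → (31, 1)
3P: (31, 1) + (53, 12). λ = (12 - 1)/(53 - 31) ≡ 11/22 mod 59. 22⁻¹ ≡ 51 (mod 59) since 22·51 = 1122 ≡ 1, so λ ≡ 30.
  x = λ² - 31 - 53 = 900 - 84 ≡ 49; y = λ·(31 - 49) - 1 ≡ 49. → (49, 49)

(49, 49)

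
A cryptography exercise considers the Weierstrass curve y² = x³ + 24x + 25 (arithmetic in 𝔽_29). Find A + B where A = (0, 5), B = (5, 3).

(0, 5) + (5, 3). λ = (3 - 5)/(5 - 0) ≡ 27/5 mod 29. 5⁻¹ ≡ 6 (mod 29) since 5·6 = 30 ≡ 1, so λ ≡ 17.
  x = λ² - 0 - 5 = 289 - 5 ≡ 23; y = λ·(0 - 23) - 5 ≡ 10. → (23, 10)

(23, 10)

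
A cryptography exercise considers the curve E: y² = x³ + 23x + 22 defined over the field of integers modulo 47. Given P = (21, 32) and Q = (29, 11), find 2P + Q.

First 2P:
Repeated addition: build up to 2P.
2P: tangent at (21, 32): λ = (3·21² + 23)/(2·32) ≡ 30/17. 17⁻¹ ≡ 36 (mod 47) since 17·36 = 612 ≡ 1, so λ ≡ 30·36 ≡ 46.
  x = λ² - 21 - 21 = 2116 - 42 ≡ 6; y = λ·(21 - 6) - 32 ≡ 0. → (6, 0)
2P = (6, 0).
Finally 2P + Q:
(6, 0) + (29, 11). λ = (11 - 0)/(29 - 6) ≡ 11/23 mod 47. 23⁻¹ ≡ 45 (mod 47), so λ ≡ 25.
  x = λ² - 6 - 29 = 625 - 35 ≡ 26; y = λ·(6 - 26) - 0 ≡ 17. → (26, 17)

(26, 17)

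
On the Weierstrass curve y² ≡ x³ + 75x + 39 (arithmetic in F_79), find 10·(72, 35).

(11, 33)

Write G = (72, 35).
Double-and-add on 10 = (1010)₂. Start with G = (72, 35) for the leading 1-bit.
double: tangent at (72, 35): λ = (3·72² + 75)/(2·35) ≡ 64/70. 70⁻¹ ≡ 35 (mod 79), so λ ≡ 64·35 ≡ 28.
  x = λ² - 72 - 72 = 784 - 144 ≡ 8; y = λ·(72 - 8) - 35 ≡ 19. → (8, 19)
double: tangent at (8, 19): λ = (3·8² + 75)/(2·19) ≡ 30/38. 38⁻¹ ≡ 52 (mod 79), so λ ≡ 30·52 ≡ 59.
  x = λ² - 8 - 8 = 3481 - 16 ≡ 68; y = λ·(8 - 68) - 19 ≡ 75. → (68, 75)
add G: (68, 75) + (72, 35). λ = (35 - 75)/(72 - 68) ≡ 39/4 mod 79. 4⁻¹ ≡ 20 (mod 79) since 4·20 = 80 ≡ 1, so λ ≡ 69.
  x = λ² - 68 - 72 = 4761 - 140 ≡ 39; y = λ·(68 - 39) - 75 ≡ 30. → (39, 30)
double: tangent at (39, 30): λ = (3·39² + 75)/(2·30) ≡ 56/60. 60⁻¹ ≡ 54 (mod 79), so λ ≡ 56·54 ≡ 22.
  x = λ² - 39 - 39 = 484 - 78 ≡ 11; y = λ·(39 - 11) - 30 ≡ 33. → (11, 33)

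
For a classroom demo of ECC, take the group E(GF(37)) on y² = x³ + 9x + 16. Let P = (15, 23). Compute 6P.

Double-and-add on 6 = (110)₂. Start with P = (15, 23) for the leading 1-bit.
double: tangent at (15, 23): λ = (3·15² + 9)/(2·23) ≡ 18/9. 9⁻¹ ≡ 33 (mod 37), so λ ≡ 18·33 ≡ 2.
  x = λ² - 15 - 15 = 4 - 30 ≡ 11; y = λ·(15 - 11) - 23 ≡ 22. → (11, 22)
add P: (11, 22) + (15, 23). λ = (23 - 22)/(15 - 11) ≡ 1/4 mod 37. 4⁻¹ ≡ 28 (mod 37), so λ ≡ 28.
  x = λ² - 11 - 15 = 784 - 26 ≡ 18; y = λ·(11 - 18) - 22 ≡ 4. → (18, 4)
double: tangent at (18, 4): λ = (3·18² + 9)/(2·4) ≡ 19/8. 8⁻¹ ≡ 14 (mod 37) since 8·14 = 112 ≡ 1, so λ ≡ 19·14 ≡ 7.
  x = λ² - 18 - 18 = 49 - 36 ≡ 13; y = λ·(18 - 13) - 4 ≡ 31. → (13, 31)

(13, 31)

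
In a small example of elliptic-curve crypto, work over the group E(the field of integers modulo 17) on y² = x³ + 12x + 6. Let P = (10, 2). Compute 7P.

(7, 5)

Double-and-add on 7 = (111)₂. Start with P = (10, 2) for the leading 1-bit.
double: tangent at (10, 2): λ = (3·10² + 12)/(2·2) ≡ 6/4. 4⁻¹ ≡ 13 (mod 17) since 4·13 = 52 ≡ 1, so λ ≡ 6·13 ≡ 10.
  x = λ² - 10 - 10 = 100 - 20 ≡ 12; y = λ·(10 - 12) - 2 ≡ 12. → (12, 12)
add P: (12, 12) + (10, 2). λ = (2 - 12)/(10 - 12) ≡ 7/15 mod 17. 15⁻¹ ≡ 8 (mod 17) since 15·8 = 120 ≡ 1, so λ ≡ 5.
  x = λ² - 12 - 10 = 25 - 22 ≡ 3; y = λ·(12 - 3) - 12 ≡ 16. → (3, 16)
double: tangent at (3, 16): λ = (3·3² + 12)/(2·16) ≡ 5/15. 15⁻¹ ≡ 8 (mod 17), so λ ≡ 5·8 ≡ 6.
  x = λ² - 3 - 3 = 36 - 6 ≡ 13; y = λ·(3 - 13) - 16 ≡ 9. → (13, 9)
add P: (13, 9) + (10, 2). λ = (2 - 9)/(10 - 13) ≡ 10/14 mod 17. 14⁻¹ ≡ 11 (mod 17), so λ ≡ 8.
  x = λ² - 13 - 10 = 64 - 23 ≡ 7; y = λ·(13 - 7) - 9 ≡ 5. → (7, 5)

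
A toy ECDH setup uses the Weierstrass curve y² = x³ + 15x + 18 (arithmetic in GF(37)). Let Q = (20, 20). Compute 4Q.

(8, 24)

Double-and-add on 4 = (100)₂. Start with Q = (20, 20) for the leading 1-bit.
double: tangent at (20, 20): λ = (3·20² + 15)/(2·20) ≡ 31/3. 3⁻¹ ≡ 25 (mod 37), so λ ≡ 31·25 ≡ 35.
  x = λ² - 20 - 20 = 1225 - 40 ≡ 1; y = λ·(20 - 1) - 20 ≡ 16. → (1, 16)
double: tangent at (1, 16): λ = (3·1² + 15)/(2·16) ≡ 18/32. 32⁻¹ ≡ 22 (mod 37), so λ ≡ 18·22 ≡ 26.
  x = λ² - 1 - 1 = 676 - 2 ≡ 8; y = λ·(1 - 8) - 16 ≡ 24. → (8, 24)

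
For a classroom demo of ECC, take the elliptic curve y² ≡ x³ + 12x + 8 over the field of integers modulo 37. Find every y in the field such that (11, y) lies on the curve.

x³ + 12x + 8 = 1471 ≡ 28 (mod 37).
Square roots of 28 mod 37: 18 and 19 (since 18² = 324 ≡ 28).

18, 19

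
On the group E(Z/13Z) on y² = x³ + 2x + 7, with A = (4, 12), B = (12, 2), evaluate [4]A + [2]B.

(6, 1)

First 4A:
Repeated addition: build up to 4A.
2A: tangent at (4, 12): λ = (3·4² + 2)/(2·12) ≡ 11/11. 11⁻¹ ≡ 6 (mod 13), so λ ≡ 11·6 ≡ 1.
  x = λ² - 4 - 4 = 1 - 8 ≡ 6; y = λ·(4 - 6) - 12 ≡ 12. → (6, 12)
3A: (6, 12) + (4, 12). λ = (12 - 12)/(4 - 6) ≡ 0/11 mod 13. 11⁻¹ ≡ 6 (mod 13), so λ ≡ 0.
  x = λ² - 6 - 4 = 0 - 10 ≡ 3; y = λ·(6 - 3) - 12 ≡ 1. → (3, 1)
4A: (3, 1) + (4, 12). λ = (12 - 1)/(4 - 3) ≡ 11/1 mod 13. 1⁻¹ ≡ 1 (mod 13) since 1·1 = 1 ≡ 1, so λ ≡ 11.
  x = λ² - 3 - 4 = 121 - 7 ≡ 10; y = λ·(3 - 10) - 1 ≡ 0. → (10, 0)
4A = (10, 0).
Next 2B:
Repeated addition: build up to 2B.
2B: tangent at (12, 2): λ = (3·12² + 2)/(2·2) ≡ 5/4. 4⁻¹ ≡ 10 (mod 13), so λ ≡ 5·10 ≡ 11.
  x = λ² - 12 - 12 = 121 - 24 ≡ 6; y = λ·(12 - 6) - 2 ≡ 12. → (6, 12)
2B = (6, 12).
Finally 4A + 2B:
(10, 0) + (6, 12). λ = (12 - 0)/(6 - 10) ≡ 12/9 mod 13. 9⁻¹ ≡ 3 (mod 13) since 9·3 = 27 ≡ 1, so λ ≡ 10.
  x = λ² - 10 - 6 = 100 - 16 ≡ 6; y = λ·(10 - 6) - 0 ≡ 1. → (6, 1)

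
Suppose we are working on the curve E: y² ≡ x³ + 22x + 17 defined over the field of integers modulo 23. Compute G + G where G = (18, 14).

(11, 16)

tangent at (18, 14): λ = (3·18² + 22)/(2·14) ≡ 5/5. 5⁻¹ ≡ 14 (mod 23), so λ ≡ 5·14 ≡ 1.
  x = λ² - 18 - 18 = 1 - 36 ≡ 11; y = λ·(18 - 11) - 14 ≡ 16. → (11, 16)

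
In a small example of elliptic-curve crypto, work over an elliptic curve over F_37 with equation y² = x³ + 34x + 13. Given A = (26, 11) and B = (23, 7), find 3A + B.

First 3A:
Repeated addition: build up to 3A.
2A: tangent at (26, 11): λ = (3·26² + 34)/(2·11) ≡ 27/22. 22⁻¹ ≡ 32 (mod 37) since 22·32 = 704 ≡ 1, so λ ≡ 27·32 ≡ 13.
  x = λ² - 26 - 26 = 169 - 52 ≡ 6; y = λ·(26 - 6) - 11 ≡ 27. → (6, 27)
3A: (6, 27) + (26, 11). λ = (11 - 27)/(26 - 6) ≡ 21/20 mod 37. 20⁻¹ ≡ 13 (mod 37), so λ ≡ 14.
  x = λ² - 6 - 26 = 196 - 32 ≡ 16; y = λ·(6 - 16) - 27 ≡ 18. → (16, 18)
3A = (16, 18).
Finally 3A + B:
(16, 18) + (23, 7). λ = (7 - 18)/(23 - 16) ≡ 26/7 mod 37. 7⁻¹ ≡ 16 (mod 37), so λ ≡ 9.
  x = λ² - 16 - 23 = 81 - 39 ≡ 5; y = λ·(16 - 5) - 18 ≡ 7. → (5, 7)

(5, 7)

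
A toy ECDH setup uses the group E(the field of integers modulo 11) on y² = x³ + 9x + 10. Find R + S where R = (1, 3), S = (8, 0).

(6, 7)

(1, 3) + (8, 0). λ = (0 - 3)/(8 - 1) ≡ 8/7 mod 11. 7⁻¹ ≡ 8 (mod 11) since 7·8 = 56 ≡ 1, so λ ≡ 9.
  x = λ² - 1 - 8 = 81 - 9 ≡ 6; y = λ·(1 - 6) - 3 ≡ 7. → (6, 7)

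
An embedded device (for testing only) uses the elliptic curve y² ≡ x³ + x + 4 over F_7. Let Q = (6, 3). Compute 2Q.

tangent at (6, 3): λ = (3·6² + 1)/(2·3) ≡ 4/6. 6⁻¹ ≡ 6 (mod 7), so λ ≡ 4·6 ≡ 3.
  x = λ² - 6 - 6 = 9 - 12 ≡ 4; y = λ·(6 - 4) - 3 ≡ 3. → (4, 3)

(4, 3)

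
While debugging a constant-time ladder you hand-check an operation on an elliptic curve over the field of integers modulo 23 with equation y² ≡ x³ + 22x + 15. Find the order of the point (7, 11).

2P: tangent at (7, 11): λ = (3·7² + 22)/(2·11) ≡ 8/22. 22⁻¹ ≡ 22 (mod 23), so λ ≡ 8·22 ≡ 15.
  x = λ² - 7 - 7 = 225 - 14 ≡ 4; y = λ·(7 - 4) - 11 ≡ 11. → (4, 11)
3P: (4, 11) + (7, 11). λ = (11 - 11)/(7 - 4) ≡ 0/3 mod 23. 3⁻¹ ≡ 8 (mod 23) since 3·8 = 24 ≡ 1, so λ ≡ 0.
  x = λ² - 4 - 7 = 0 - 11 ≡ 12; y = λ·(4 - 12) - 11 ≡ 12. → (12, 12)
4P: (12, 12) + (7, 11). λ = (11 - 12)/(7 - 12) ≡ 22/18 mod 23. 18⁻¹ ≡ 9 (mod 23), so λ ≡ 14.
  x = λ² - 12 - 7 = 196 - 19 ≡ 16; y = λ·(12 - 16) - 12 ≡ 1. → (16, 1)
5P: (16, 1) + (7, 11). λ = (11 - 1)/(7 - 16) ≡ 10/14 mod 23. 14⁻¹ ≡ 5 (mod 23) since 14·5 = 70 ≡ 1, so λ ≡ 4.
  x = λ² - 16 - 7 = 16 - 23 ≡ 16; y = λ·(16 - 16) - 1 ≡ 22. → (16, 22)
6P: (16, 22) + (7, 11). λ = (11 - 22)/(7 - 16) ≡ 12/14 mod 23. 14⁻¹ ≡ 5 (mod 23) since 14·5 = 70 ≡ 1, so λ ≡ 14.
  x = λ² - 16 - 7 = 196 - 23 ≡ 12; y = λ·(16 - 12) - 22 ≡ 11. → (12, 11)
7P: (12, 11) + (7, 11). λ = (11 - 11)/(7 - 12) ≡ 0/18 mod 23. 18⁻¹ ≡ 9 (mod 23), so λ ≡ 0.
  x = λ² - 12 - 7 = 0 - 19 ≡ 4; y = λ·(12 - 4) - 11 ≡ 12. → (4, 12)
8P: (4, 12) + (7, 11). λ = (11 - 12)/(7 - 4) ≡ 22/3 mod 23. 3⁻¹ ≡ 8 (mod 23), so λ ≡ 15.
  x = λ² - 4 - 7 = 225 - 11 ≡ 7; y = λ·(4 - 7) - 12 ≡ 12. → (7, 12)
9P: (7, 12) + (7, 11): same x and y₁ ≡ -y₂, so the sum is the point at infinity.
9P = the point at infinity, so the order is 9.

9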